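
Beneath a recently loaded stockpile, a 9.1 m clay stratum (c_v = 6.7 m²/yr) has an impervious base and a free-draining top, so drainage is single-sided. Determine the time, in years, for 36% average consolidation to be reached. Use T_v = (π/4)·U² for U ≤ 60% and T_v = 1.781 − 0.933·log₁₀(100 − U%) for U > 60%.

Drainage path length: H_d = H = 9.1 m (single drainage).
U ≤ 60%: T_v = (π/4)·U² = (π/4)×0.36² = 0.10179.
t = T_v·H_d²/c_v = 0.10179×9.1²/6.7 = 1.258 years.

t ≈ 1.26 years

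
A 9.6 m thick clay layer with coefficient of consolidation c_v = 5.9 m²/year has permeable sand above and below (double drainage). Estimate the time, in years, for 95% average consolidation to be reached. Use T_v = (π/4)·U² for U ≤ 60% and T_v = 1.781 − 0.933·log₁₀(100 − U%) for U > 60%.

Drainage path length: H_d = H/2 = 4.8 m (double drainage).
U > 60%: T_v = 1.781 − 0.933·log₁₀(100 − 95) = 1.1289.
t = T_v·H_d²/c_v = 1.1289×4.8²/5.9 = 4.408 years.

t ≈ 4.41 years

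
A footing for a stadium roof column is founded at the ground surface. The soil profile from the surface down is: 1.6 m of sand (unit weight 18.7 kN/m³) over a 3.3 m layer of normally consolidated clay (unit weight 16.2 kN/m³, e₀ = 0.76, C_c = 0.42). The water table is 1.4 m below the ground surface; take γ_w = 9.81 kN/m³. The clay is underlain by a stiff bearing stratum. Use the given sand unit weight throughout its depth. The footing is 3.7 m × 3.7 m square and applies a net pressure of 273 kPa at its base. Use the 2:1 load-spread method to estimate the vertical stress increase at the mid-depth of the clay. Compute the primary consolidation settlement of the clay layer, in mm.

Mid-depth of clay below the ground surface: z = 1.6 + 3.3/2 = 3.25 m.
Total vertical stress at mid-clay: σ_v = 18.7×1.6 + 16.2×1.65 = 56.65 kPa.
Pore pressure: u = 9.81×(3.25 − 1.4) = 18.149 kPa.
Initial effective stress: σ'_0 = σ_v − u = 56.65 − 18.149 = 38.501 kPa.
Stress increase at mid-clay by the 2:1 spreading method:
Δσ = qBL/((B+z)(L+z)) = 273×3.7×3.7/((3.7+3.25)(3.7+3.25)) = 77.374 kPa
Final effective stress: σ'_f = σ'_0 + Δσ = 38.501 + 77.374 = 115.88 kPa.
Normally consolidated clay, so the full stress increment lies on the virgin compression line:
S_c = C_c·H/(1+e₀)·log₁₀(σ'_f/σ'_0) = 0.42×3.3/(1+0.76)×log₁₀(115.88/38.501)
    = 0.7875 × 0.47854 = 0.3769 m

S_c ≈ 377 mm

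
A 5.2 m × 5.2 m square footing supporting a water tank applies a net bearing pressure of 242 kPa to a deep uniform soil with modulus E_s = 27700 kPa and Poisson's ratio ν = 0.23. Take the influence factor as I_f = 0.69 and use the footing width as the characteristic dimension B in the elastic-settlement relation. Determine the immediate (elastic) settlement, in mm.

S_e ≈ 29.7 mm

Immediate (elastic) settlement: S_e = q·B·(1−ν²)/E_s · I_f.
S_e = 242 × 5.2 × (1 − 0.23²) / 27700 × 0.69
    = 242 × 5.2 × 0.9471 / 27700 × 0.69
    = 0.02969 m = 29.69 mm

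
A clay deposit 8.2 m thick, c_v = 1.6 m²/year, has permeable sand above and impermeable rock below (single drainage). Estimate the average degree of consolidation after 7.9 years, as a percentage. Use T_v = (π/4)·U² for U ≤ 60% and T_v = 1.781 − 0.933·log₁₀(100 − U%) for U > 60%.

U ≈ 48.9 %

Drainage path length: H_d = H = 8.2 m (single drainage).
T_v = c_v·t/H_d² = 1.6×7.9/8.2² = 0.18798.
T_v = 0.18798 corresponds to the U ≤ 60% branch:
U = √(4T_v/π) = 0.4892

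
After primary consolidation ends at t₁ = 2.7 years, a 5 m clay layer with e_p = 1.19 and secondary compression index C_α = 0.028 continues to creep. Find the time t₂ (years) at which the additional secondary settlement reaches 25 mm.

S_s = C_α·H/(1+e_p)·log₁₀(t₂/t₁) ⇒ log₁₀(t₂/t₁) = S_s·(1+e_p)/(C_α·H).
log₁₀(t₂/t₁) = 0.025 × (1+1.19) / (0.028×5) = 0.3911
t₂ = t₁ × 10^0.3911 = 2.7 × 2.461 = 6.644 years

t₂ ≈ 6.64 years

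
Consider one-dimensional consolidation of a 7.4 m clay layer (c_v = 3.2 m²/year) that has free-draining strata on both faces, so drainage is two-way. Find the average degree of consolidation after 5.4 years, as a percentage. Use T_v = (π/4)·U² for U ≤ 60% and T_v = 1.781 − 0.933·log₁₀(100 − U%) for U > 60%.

Drainage path length: H_d = H/2 = 3.7 m (double drainage).
T_v = c_v·t/H_d² = 3.2×5.4/3.7² = 1.2622.
T_v = 1.2622 corresponds to the U > 60% branch:
U = 1 − 10^((1.781 − T_v)/0.933)/100 = 0.964

U ≈ 96.4 %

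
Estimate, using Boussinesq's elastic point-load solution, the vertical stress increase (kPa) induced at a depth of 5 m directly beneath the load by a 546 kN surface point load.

Boussinesq vertical stress below a point load on an elastic half-space:
Δσ_z = 3P/(2πz²) · [1 + (r/z)²]^(−5/2)
r/z = 0/5 = 0; [1+(r/z)²]^(−5/2) = 1.
Δσ_z = 3×546/(2π×5²) × 1 = 10.428 × 1 = 10.43 kPa

Δσ_z ≈ 10.4 kPa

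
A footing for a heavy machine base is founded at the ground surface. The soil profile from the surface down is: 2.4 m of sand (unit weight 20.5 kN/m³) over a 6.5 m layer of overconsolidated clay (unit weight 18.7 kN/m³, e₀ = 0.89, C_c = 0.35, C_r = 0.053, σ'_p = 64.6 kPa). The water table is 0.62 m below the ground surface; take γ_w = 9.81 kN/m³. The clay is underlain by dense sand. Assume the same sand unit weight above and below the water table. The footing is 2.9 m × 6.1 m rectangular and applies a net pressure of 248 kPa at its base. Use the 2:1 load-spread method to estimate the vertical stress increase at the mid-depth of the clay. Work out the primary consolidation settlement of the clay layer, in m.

Mid-depth of clay below the ground surface: z = 2.4 + 6.5/2 = 5.65 m.
Total vertical stress at mid-clay: σ_v = 20.5×2.4 + 18.7×3.25 = 109.97 kPa.
Pore pressure: u = 9.81×(5.65 − 0.62) = 49.344 kPa.
Initial effective stress: σ'_0 = σ_v − u = 109.97 − 49.344 = 60.626 kPa.
Stress increase at mid-clay by the 2:1 spreading method:
Δσ = qBL/((B+z)(L+z)) = 248×2.9×6.1/((2.9+5.65)(6.1+5.65)) = 43.669 kPa
Final effective stress: σ'_f = 60.626 + 43.669 = 104.29 kPa.
σ'_f = 104.29 > σ'_p = 64.6 kPa, so the stress path crosses the preconsolidation pressure — recompression up to σ'_p, then virgin compression beyond:
S_c = H/(1+e₀)·[C_r·log₁₀(σ'_p/σ'_0) + C_c·log₁₀(σ'_f/σ'_p)]
    = 6.5/1.89 × [0.053×log₁₀(64.6/60.626) + 0.35×log₁₀(104.29/64.6)]
    = 3.4392 × [0.0014614 + 0.072804] = 0.2554 m

S_c ≈ 0.255 m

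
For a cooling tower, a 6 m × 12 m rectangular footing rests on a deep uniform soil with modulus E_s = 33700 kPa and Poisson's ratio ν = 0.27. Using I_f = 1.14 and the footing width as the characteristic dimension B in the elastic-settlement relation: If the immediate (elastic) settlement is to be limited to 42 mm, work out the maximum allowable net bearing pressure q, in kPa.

q ≈ 223 kPa

S_e = q·B·(1−ν²)/E_s · I_f  ⇒  q = S_e·E_s / (B·(1−ν²)·I_f).
q = 0.042 × 33700 / (6 × 0.9271 × 1.14) = 223.2 kPa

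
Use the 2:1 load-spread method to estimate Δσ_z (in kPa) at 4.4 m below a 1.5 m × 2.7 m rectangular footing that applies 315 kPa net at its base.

Δσ_z ≈ 30.5 kPa

By the 2:1 method the load spreads at 1 horizontal : 2 vertical, so at depth z the loaded area has grown by z in each plan dimension:
Δσ = qBL/((B+z)(L+z)) = 315×1.5×2.7/((1.5+4.4)(2.7+4.4)) = 30.455 kPa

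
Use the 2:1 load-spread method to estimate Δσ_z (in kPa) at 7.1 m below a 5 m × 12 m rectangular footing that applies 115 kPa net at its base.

By the 2:1 method the load spreads at 1 horizontal : 2 vertical, so at depth z the loaded area has grown by z in each plan dimension:
Δσ = qBL/((B+z)(L+z)) = 115×5×12/((5+7.1)(12+7.1)) = 29.856 kPa

Δσ_z ≈ 29.9 kPa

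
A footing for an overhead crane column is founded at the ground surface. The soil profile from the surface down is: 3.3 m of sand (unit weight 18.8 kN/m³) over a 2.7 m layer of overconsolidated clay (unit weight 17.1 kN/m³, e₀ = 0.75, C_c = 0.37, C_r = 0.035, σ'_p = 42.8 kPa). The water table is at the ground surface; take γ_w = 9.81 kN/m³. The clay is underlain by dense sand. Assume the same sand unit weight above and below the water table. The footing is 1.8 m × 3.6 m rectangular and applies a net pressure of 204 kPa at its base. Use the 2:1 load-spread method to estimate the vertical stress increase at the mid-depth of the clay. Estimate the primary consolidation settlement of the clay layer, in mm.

S_c ≈ 103 mm

Mid-depth of clay below the ground surface: z = 3.3 + 2.7/2 = 4.65 m.
Total vertical stress at mid-clay: σ_v = 18.8×3.3 + 17.1×1.35 = 85.125 kPa.
Pore pressure: u = 9.81×(4.65 − 0) = 45.617 kPa.
Initial effective stress: σ'_0 = σ_v − u = 85.125 − 45.617 = 39.508 kPa.
Stress increase at mid-clay by the 2:1 spreading method:
Δσ = qBL/((B+z)(L+z)) = 204×1.8×3.6/((1.8+4.65)(3.6+4.65)) = 24.842 kPa
Final effective stress: σ'_f = 39.508 + 24.842 = 64.35 kPa.
σ'_f = 64.35 > σ'_p = 42.8 kPa, so the stress path crosses the preconsolidation pressure — recompression up to σ'_p, then virgin compression beyond:
S_c = H/(1+e₀)·[C_r·log₁₀(σ'_p/σ'_0) + C_c·log₁₀(σ'_f/σ'_p)]
    = 2.7/1.75 × [0.035×log₁₀(42.8/39.508) + 0.37×log₁₀(64.35/42.8)]
    = 1.5429 × [0.0012166 + 0.065529] = 0.103 m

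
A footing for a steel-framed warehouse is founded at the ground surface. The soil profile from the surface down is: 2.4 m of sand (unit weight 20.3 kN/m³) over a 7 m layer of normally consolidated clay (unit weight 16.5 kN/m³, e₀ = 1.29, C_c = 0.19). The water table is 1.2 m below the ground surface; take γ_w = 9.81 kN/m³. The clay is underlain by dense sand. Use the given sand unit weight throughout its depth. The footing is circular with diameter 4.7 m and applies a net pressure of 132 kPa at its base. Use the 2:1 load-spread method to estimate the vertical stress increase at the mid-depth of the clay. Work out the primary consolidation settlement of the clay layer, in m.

Mid-depth of clay below the ground surface: z = 2.4 + 7/2 = 5.9 m.
Total vertical stress at mid-clay: σ_v = 20.3×2.4 + 16.5×3.5 = 106.47 kPa.
Pore pressure: u = 9.81×(5.9 − 1.2) = 46.107 kPa.
Initial effective stress: σ'_0 = σ_v − u = 106.47 − 46.107 = 60.363 kPa.
Stress increase at mid-clay by the 2:1 spreading method:
Δσ ≈ qD²/(D+z)² = 132×4.7²/(4.7+5.9)² = 25.951 kPa
Final effective stress: σ'_f = σ'_0 + Δσ = 60.363 + 25.951 = 86.314 kPa.
Normally consolidated clay, so the full stress increment lies on the virgin compression line:
S_c = C_c·H/(1+e₀)·log₁₀(σ'_f/σ'_0) = 0.19×7/(1+1.29)×log₁₀(86.314/60.363)
    = 0.58079 × 0.15531 = 0.0902 m

S_c ≈ 0.0902 m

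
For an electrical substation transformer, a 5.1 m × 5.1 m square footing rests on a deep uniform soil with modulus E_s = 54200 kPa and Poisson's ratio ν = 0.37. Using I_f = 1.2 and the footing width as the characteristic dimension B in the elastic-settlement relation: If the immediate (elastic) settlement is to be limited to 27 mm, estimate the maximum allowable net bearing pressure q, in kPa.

q ≈ 277 kPa

S_e = q·B·(1−ν²)/E_s · I_f  ⇒  q = S_e·E_s / (B·(1−ν²)·I_f).
q = 0.027 × 54200 / (5.1 × 0.8631 × 1.2) = 277 kPa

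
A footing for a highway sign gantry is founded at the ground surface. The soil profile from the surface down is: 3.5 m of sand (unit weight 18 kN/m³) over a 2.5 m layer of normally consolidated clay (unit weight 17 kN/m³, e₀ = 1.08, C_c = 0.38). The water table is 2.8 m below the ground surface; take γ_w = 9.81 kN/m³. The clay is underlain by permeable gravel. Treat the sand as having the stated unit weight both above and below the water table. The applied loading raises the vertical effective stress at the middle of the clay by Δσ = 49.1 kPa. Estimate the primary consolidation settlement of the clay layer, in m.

S_c ≈ 0.111 m

Mid-depth of clay below the ground surface: z = 3.5 + 2.5/2 = 4.75 m.
Total vertical stress at mid-clay: σ_v = 18×3.5 + 17×1.25 = 84.25 kPa.
Pore pressure: u = 9.81×(4.75 − 2.8) = 19.13 kPa.
Initial effective stress: σ'_0 = σ_v − u = 84.25 − 19.13 = 65.12 kPa.
Final effective stress: σ'_f = σ'_0 + Δσ = 65.12 + 49.1 = 114.22 kPa.
Normally consolidated clay, so the full stress increment lies on the virgin compression line:
S_c = C_c·H/(1+e₀)·log₁₀(σ'_f/σ'_0) = 0.38×2.5/(1+1.08)×log₁₀(114.22/65.12)
    = 0.45673 × 0.24403 = 0.1115 m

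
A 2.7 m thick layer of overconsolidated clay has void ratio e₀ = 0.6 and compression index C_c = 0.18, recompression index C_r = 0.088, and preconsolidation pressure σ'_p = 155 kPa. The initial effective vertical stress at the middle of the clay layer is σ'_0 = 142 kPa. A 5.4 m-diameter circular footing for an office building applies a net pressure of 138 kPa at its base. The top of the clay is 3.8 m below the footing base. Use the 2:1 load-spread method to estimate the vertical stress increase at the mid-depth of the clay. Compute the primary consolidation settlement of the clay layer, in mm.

S_c ≈ 24 mm

Mid-depth of clay below the footing base: z = 3.8 + 2.7/2 = 5.15 m.
Stress increase at mid-clay by the 2:1 spreading method:
Δσ ≈ qD²/(D+z)² = 138×5.4²/(5.4+5.15)² = 36.154 kPa
Final effective stress: σ'_f = 142 + 36.154 = 178.15 kPa.
σ'_f = 178.15 > σ'_p = 155 kPa, so the stress path crosses the preconsolidation pressure — recompression up to σ'_p, then virgin compression beyond:
S_c = H/(1+e₀)·[C_r·log₁₀(σ'_p/σ'_0) + C_c·log₁₀(σ'_f/σ'_p)]
    = 2.7/1.6 × [0.088×log₁₀(155/142) + 0.18×log₁₀(178.15/155)]
    = 1.6875 × [0.0033478 + 0.010882] = 0.02401 m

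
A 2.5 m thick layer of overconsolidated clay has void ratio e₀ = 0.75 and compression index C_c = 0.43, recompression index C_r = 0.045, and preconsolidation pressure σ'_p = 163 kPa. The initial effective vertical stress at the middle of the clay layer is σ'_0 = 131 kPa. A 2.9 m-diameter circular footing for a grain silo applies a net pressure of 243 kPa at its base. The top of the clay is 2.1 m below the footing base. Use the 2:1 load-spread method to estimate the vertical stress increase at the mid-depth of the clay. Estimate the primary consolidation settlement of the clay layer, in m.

S_c ≈ 0.0374 m

Mid-depth of clay below the footing base: z = 2.1 + 2.5/2 = 3.35 m.
Stress increase at mid-clay by the 2:1 spreading method:
Δσ ≈ qD²/(D+z)² = 243×2.9²/(2.9+3.35)² = 52.317 kPa
Final effective stress: σ'_f = 131 + 52.317 = 183.32 kPa.
σ'_f = 183.32 > σ'_p = 163 kPa, so the stress path crosses the preconsolidation pressure — recompression up to σ'_p, then virgin compression beyond:
S_c = H/(1+e₀)·[C_r·log₁₀(σ'_p/σ'_0) + C_c·log₁₀(σ'_f/σ'_p)]
    = 2.5/1.75 × [0.045×log₁₀(163/131) + 0.43×log₁₀(183.32/163)]
    = 1.4286 × [0.0042712 + 0.02194] = 0.03745 m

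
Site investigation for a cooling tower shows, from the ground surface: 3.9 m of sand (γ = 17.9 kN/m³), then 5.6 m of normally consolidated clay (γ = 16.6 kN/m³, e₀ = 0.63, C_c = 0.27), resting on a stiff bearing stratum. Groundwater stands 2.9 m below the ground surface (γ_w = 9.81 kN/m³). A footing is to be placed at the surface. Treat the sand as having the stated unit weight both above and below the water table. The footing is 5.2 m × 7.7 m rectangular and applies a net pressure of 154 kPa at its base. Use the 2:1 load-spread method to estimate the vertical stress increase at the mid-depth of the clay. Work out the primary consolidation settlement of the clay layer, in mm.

Mid-depth of clay below the ground surface: z = 3.9 + 5.6/2 = 6.7 m.
Total vertical stress at mid-clay: σ_v = 17.9×3.9 + 16.6×2.8 = 116.29 kPa.
Pore pressure: u = 9.81×(6.7 − 2.9) = 37.278 kPa.
Initial effective stress: σ'_0 = σ_v − u = 116.29 − 37.278 = 79.012 kPa.
Stress increase at mid-clay by the 2:1 spreading method:
Δσ = qBL/((B+z)(L+z)) = 154×5.2×7.7/((5.2+6.7)(7.7+6.7)) = 35.984 kPa
Final effective stress: σ'_f = σ'_0 + Δσ = 79.012 + 35.984 = 115 kPa.
Normally consolidated clay, so the full stress increment lies on the virgin compression line:
S_c = C_c·H/(1+e₀)·log₁₀(σ'_f/σ'_0) = 0.27×5.6/(1+0.63)×log₁₀(115/79.012)
    = 0.92761 × 0.163 = 0.1512 m

S_c ≈ 151 mm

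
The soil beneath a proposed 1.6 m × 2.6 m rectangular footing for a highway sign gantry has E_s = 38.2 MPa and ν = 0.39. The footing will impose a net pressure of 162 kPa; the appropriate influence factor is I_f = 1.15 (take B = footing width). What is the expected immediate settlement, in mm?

S_e ≈ 6.62 mm

Immediate (elastic) settlement: S_e = q·B·(1−ν²)/E_s · I_f.
E_s = 38.2 MPa = 38200 kPa.
S_e = 162 × 1.6 × (1 − 0.39²) / 38200 × 1.15
    = 162 × 1.6 × 0.8479 / 38200 × 1.15
    = 0.006616 m = 6.616 mm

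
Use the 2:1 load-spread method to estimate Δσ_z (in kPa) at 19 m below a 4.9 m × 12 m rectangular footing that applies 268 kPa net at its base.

By the 2:1 method the load spreads at 1 horizontal : 2 vertical, so at depth z the loaded area has grown by z in each plan dimension:
Δσ = qBL/((B+z)(L+z)) = 268×4.9×12/((4.9+19)(12+19)) = 21.269 kPa

Δσ_z ≈ 21.3 kPa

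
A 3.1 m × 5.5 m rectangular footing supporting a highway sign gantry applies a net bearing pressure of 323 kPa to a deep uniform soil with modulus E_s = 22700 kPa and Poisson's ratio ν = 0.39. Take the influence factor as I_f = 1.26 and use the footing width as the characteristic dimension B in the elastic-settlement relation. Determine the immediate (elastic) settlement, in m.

Immediate (elastic) settlement: S_e = q·B·(1−ν²)/E_s · I_f.
S_e = 323 × 3.1 × (1 − 0.39²) / 22700 × 1.26
    = 323 × 3.1 × 0.8479 / 22700 × 1.26
    = 0.04713 m

S_e ≈ 0.0471 m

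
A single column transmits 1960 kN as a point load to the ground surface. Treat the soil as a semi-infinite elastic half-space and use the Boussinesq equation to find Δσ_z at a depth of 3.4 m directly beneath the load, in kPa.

Δσ_z ≈ 81 kPa

Boussinesq vertical stress below a point load on an elastic half-space:
Δσ_z = 3P/(2πz²) · [1 + (r/z)²]^(−5/2)
r/z = 0/3.4 = 0; [1+(r/z)²]^(−5/2) = 1.
Δσ_z = 3×1960/(2π×3.4²) × 1 = 80.954 × 1 = 80.95 kPa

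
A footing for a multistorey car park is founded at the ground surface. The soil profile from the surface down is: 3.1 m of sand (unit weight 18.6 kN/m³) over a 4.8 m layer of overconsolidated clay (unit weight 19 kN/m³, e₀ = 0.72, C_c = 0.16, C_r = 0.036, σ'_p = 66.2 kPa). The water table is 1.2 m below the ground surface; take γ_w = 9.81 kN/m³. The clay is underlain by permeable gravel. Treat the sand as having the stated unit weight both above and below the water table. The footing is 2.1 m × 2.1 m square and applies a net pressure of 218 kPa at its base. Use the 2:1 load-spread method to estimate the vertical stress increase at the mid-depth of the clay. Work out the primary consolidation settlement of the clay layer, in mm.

Mid-depth of clay below the ground surface: z = 3.1 + 4.8/2 = 5.5 m.
Total vertical stress at mid-clay: σ_v = 18.6×3.1 + 19×2.4 = 103.26 kPa.
Pore pressure: u = 9.81×(5.5 − 1.2) = 42.183 kPa.
Initial effective stress: σ'_0 = σ_v − u = 103.26 − 42.183 = 61.077 kPa.
Stress increase at mid-clay by the 2:1 spreading method:
Δσ = qBL/((B+z)(L+z)) = 218×2.1×2.1/((2.1+5.5)(2.1+5.5)) = 16.644 kPa
Final effective stress: σ'_f = 61.077 + 16.644 = 77.721 kPa.
σ'_f = 77.721 > σ'_p = 66.2 kPa, so the stress path crosses the preconsolidation pressure — recompression up to σ'_p, then virgin compression beyond:
S_c = H/(1+e₀)·[C_r·log₁₀(σ'_p/σ'_0) + C_c·log₁₀(σ'_f/σ'_p)]
    = 4.8/1.72 × [0.036×log₁₀(66.2/61.077) + 0.16×log₁₀(77.721/66.2)]
    = 2.7907 × [0.0012593 + 0.011149] = 0.03463 m

S_c ≈ 34.6 mm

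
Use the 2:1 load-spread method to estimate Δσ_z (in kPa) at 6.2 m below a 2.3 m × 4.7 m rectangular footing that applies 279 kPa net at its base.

Δσ_z ≈ 32.6 kPa

By the 2:1 method the load spreads at 1 horizontal : 2 vertical, so at depth z the loaded area has grown by z in each plan dimension:
Δσ = qBL/((B+z)(L+z)) = 279×2.3×4.7/((2.3+6.2)(4.7+6.2)) = 32.553 kPa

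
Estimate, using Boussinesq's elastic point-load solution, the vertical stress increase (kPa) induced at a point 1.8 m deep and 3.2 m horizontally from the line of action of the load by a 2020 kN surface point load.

Δσ_z ≈ 8.43 kPa

Boussinesq vertical stress below a point load on an elastic half-space:
Δσ_z = 3P/(2πz²) · [1 + (r/z)²]^(−5/2)
r/z = 3.2/1.8 = 1.7778; [1+(r/z)²]^(−5/2) = 0.028323.
Δσ_z = 3×2020/(2π×1.8²) × 0.028323 = 297.68 × 0.028323 = 8.431 kPa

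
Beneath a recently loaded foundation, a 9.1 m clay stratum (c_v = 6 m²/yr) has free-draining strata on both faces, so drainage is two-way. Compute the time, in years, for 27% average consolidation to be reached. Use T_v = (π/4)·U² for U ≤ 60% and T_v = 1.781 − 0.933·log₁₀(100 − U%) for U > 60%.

t ≈ 0.198 years

Drainage path length: H_d = H/2 = 4.55 m (double drainage).
U ≤ 60%: T_v = (π/4)·U² = (π/4)×0.27² = 0.057256.
t = T_v·H_d²/c_v = 0.057256×4.55²/6 = 0.1976 years.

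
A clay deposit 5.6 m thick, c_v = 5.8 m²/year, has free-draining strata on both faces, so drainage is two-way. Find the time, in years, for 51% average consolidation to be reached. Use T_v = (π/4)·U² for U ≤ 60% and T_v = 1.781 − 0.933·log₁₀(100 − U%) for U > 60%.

t ≈ 0.276 years

Drainage path length: H_d = H/2 = 2.8 m (double drainage).
U ≤ 60%: T_v = (π/4)·U² = (π/4)×0.51² = 0.20428.
t = T_v·H_d²/c_v = 0.20428×2.8²/5.8 = 0.2761 years.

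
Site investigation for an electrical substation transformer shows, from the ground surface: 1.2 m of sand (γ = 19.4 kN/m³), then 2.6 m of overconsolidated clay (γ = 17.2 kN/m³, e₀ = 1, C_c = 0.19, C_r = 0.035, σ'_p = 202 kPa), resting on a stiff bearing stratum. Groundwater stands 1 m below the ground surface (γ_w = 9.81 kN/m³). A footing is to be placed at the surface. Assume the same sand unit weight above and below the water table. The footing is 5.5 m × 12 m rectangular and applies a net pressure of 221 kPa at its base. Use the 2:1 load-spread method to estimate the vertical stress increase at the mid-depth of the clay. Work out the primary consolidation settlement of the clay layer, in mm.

S_c ≈ 32.1 mm

Mid-depth of clay below the ground surface: z = 1.2 + 2.6/2 = 2.5 m.
Total vertical stress at mid-clay: σ_v = 19.4×1.2 + 17.2×1.3 = 45.64 kPa.
Pore pressure: u = 9.81×(2.5 − 1) = 14.715 kPa.
Initial effective stress: σ'_0 = σ_v − u = 45.64 − 14.715 = 30.925 kPa.
Stress increase at mid-clay by the 2:1 spreading method:
Δσ = qBL/((B+z)(L+z)) = 221×5.5×12/((5.5+2.5)(12+2.5)) = 125.74 kPa
Final effective stress: σ'_f = 30.925 + 125.74 = 156.66 kPa.
σ'_f = 156.66 ≤ σ'_p = 202 kPa, so the clay remains overconsolidated and only the recompression index applies:
S_c = C_r·H/(1+e₀)·log₁₀(σ'_f/σ'_0) = 0.035×2.6/2×log₁₀(156.66/30.925)
    = 0.0455 × 0.70465 = 0.03206 m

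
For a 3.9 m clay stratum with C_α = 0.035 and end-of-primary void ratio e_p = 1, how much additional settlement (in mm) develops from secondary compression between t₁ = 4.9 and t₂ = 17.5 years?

Secondary compression: S_s = C_α·H/(1+e_p)·log₁₀(t₂/t₁)
S_s = 0.035×3.9/(1+1)×log₁₀(17.5/4.9)
    = 0.06825 × 0.5528 = 0.03773 m

S_s ≈ 37.7 mm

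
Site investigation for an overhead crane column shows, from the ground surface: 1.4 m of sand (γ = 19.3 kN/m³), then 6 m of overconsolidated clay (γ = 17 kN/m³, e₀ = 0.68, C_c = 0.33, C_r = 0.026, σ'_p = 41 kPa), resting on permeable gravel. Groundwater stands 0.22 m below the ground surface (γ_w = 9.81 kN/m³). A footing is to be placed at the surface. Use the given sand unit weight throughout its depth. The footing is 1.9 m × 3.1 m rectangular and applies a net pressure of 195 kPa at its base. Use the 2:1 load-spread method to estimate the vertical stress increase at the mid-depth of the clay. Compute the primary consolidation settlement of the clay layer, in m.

Mid-depth of clay below the ground surface: z = 1.4 + 6/2 = 4.4 m.
Total vertical stress at mid-clay: σ_v = 19.3×1.4 + 17×3 = 78.02 kPa.
Pore pressure: u = 9.81×(4.4 − 0.22) = 41.006 kPa.
Initial effective stress: σ'_0 = σ_v − u = 78.02 − 41.006 = 37.014 kPa.
Stress increase at mid-clay by the 2:1 spreading method:
Δσ = qBL/((B+z)(L+z)) = 195×1.9×3.1/((1.9+4.4)(3.1+4.4)) = 24.308 kPa
Final effective stress: σ'_f = 37.014 + 24.308 = 61.322 kPa.
σ'_f = 61.322 > σ'_p = 41 kPa, so the stress path crosses the preconsolidation pressure — recompression up to σ'_p, then virgin compression beyond:
S_c = H/(1+e₀)·[C_r·log₁₀(σ'_p/σ'_0) + C_c·log₁₀(σ'_f/σ'_p)]
    = 6/1.68 × [0.026×log₁₀(41/37.014) + 0.33×log₁₀(61.322/41)]
    = 3.5714 × [0.0011549 + 0.057695] = 0.2102 m

S_c ≈ 0.21 m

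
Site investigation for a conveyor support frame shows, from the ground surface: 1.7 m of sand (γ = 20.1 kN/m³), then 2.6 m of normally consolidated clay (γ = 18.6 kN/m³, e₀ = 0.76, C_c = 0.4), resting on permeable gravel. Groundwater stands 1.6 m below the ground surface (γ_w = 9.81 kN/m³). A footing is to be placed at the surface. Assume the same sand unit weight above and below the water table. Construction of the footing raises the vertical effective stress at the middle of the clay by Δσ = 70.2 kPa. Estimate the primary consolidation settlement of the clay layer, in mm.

Mid-depth of clay below the ground surface: z = 1.7 + 2.6/2 = 3 m.
Total vertical stress at mid-clay: σ_v = 20.1×1.7 + 18.6×1.3 = 58.35 kPa.
Pore pressure: u = 9.81×(3 − 1.6) = 13.734 kPa.
Initial effective stress: σ'_0 = σ_v − u = 58.35 − 13.734 = 44.616 kPa.
Final effective stress: σ'_f = σ'_0 + Δσ = 44.616 + 70.2 = 114.82 kPa.
Normally consolidated clay, so the full stress increment lies on the virgin compression line:
S_c = C_c·H/(1+e₀)·log₁₀(σ'_f/σ'_0) = 0.4×2.6/(1+0.76)×log₁₀(114.82/44.616)
    = 0.59091 × 0.41053 = 0.2426 m

S_c ≈ 243 mm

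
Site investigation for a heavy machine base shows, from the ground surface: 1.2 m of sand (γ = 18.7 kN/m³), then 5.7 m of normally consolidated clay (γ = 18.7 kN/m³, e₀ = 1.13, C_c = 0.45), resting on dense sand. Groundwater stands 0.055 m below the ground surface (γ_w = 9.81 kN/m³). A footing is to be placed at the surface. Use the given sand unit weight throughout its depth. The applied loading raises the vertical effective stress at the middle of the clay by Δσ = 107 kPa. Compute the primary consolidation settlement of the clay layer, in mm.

Mid-depth of clay below the ground surface: z = 1.2 + 5.7/2 = 4.05 m.
Total vertical stress at mid-clay: σ_v = 18.7×1.2 + 18.7×2.85 = 75.735 kPa.
Pore pressure: u = 9.81×(4.05 − 0.055) = 39.191 kPa.
Initial effective stress: σ'_0 = σ_v − u = 75.735 − 39.191 = 36.544 kPa.
Final effective stress: σ'_f = σ'_0 + Δσ = 36.544 + 107 = 143.54 kPa.
Normally consolidated clay, so the full stress increment lies on the virgin compression line:
S_c = C_c·H/(1+e₀)·log₁₀(σ'_f/σ'_0) = 0.45×5.7/(1+1.13)×log₁₀(143.54/36.544)
    = 1.2042 × 0.59416 = 0.7155 m

S_c ≈ 715 mm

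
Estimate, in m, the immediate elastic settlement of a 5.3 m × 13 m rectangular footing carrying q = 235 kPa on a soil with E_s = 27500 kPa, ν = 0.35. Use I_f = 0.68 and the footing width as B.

S_e ≈ 0.027 m

Immediate (elastic) settlement: S_e = q·B·(1−ν²)/E_s · I_f.
S_e = 235 × 5.3 × (1 − 0.35²) / 27500 × 0.68
    = 235 × 5.3 × 0.8775 / 27500 × 0.68
    = 0.02703 m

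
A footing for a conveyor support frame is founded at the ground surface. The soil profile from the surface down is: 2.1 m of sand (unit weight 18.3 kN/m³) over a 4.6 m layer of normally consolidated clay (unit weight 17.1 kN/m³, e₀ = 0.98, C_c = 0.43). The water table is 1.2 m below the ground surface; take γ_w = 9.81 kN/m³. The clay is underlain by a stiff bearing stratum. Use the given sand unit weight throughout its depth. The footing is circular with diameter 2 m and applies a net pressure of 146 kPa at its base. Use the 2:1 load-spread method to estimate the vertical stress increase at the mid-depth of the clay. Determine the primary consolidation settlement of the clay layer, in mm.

S_c ≈ 116 mm

Mid-depth of clay below the ground surface: z = 2.1 + 4.6/2 = 4.4 m.
Total vertical stress at mid-clay: σ_v = 18.3×2.1 + 17.1×2.3 = 77.76 kPa.
Pore pressure: u = 9.81×(4.4 − 1.2) = 31.392 kPa.
Initial effective stress: σ'_0 = σ_v − u = 77.76 − 31.392 = 46.368 kPa.
Stress increase at mid-clay by the 2:1 spreading method:
Δσ ≈ qD²/(D+z)² = 146×2²/(2+4.4)² = 14.258 kPa
Final effective stress: σ'_f = σ'_0 + Δσ = 46.368 + 14.258 = 60.626 kPa.
Normally consolidated clay, so the full stress increment lies on the virgin compression line:
S_c = C_c·H/(1+e₀)·log₁₀(σ'_f/σ'_0) = 0.43×4.6/(1+0.98)×log₁₀(60.626/46.368)
    = 0.99899 × 0.11644 = 0.1163 m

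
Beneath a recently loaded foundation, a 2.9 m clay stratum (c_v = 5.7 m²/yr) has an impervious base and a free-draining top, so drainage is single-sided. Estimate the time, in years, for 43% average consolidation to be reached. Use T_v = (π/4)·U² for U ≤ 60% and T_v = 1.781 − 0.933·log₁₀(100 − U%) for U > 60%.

Drainage path length: H_d = H = 2.9 m (single drainage).
U ≤ 60%: T_v = (π/4)·U² = (π/4)×0.43² = 0.14522.
t = T_v·H_d²/c_v = 0.14522×2.9²/5.7 = 0.2143 years.

t ≈ 0.214 years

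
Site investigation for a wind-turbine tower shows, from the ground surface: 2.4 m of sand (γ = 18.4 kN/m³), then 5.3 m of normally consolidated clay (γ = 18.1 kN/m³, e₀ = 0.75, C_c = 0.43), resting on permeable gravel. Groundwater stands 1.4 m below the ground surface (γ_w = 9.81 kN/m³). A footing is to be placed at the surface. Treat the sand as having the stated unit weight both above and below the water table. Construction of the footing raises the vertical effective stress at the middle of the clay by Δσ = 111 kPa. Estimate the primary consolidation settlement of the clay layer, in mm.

S_c ≈ 616 mm

Mid-depth of clay below the ground surface: z = 2.4 + 5.3/2 = 5.05 m.
Total vertical stress at mid-clay: σ_v = 18.4×2.4 + 18.1×2.65 = 92.125 kPa.
Pore pressure: u = 9.81×(5.05 − 1.4) = 35.806 kPa.
Initial effective stress: σ'_0 = σ_v − u = 92.125 − 35.806 = 56.319 kPa.
Final effective stress: σ'_f = σ'_0 + Δσ = 56.319 + 111 = 167.32 kPa.
Normally consolidated clay, so the full stress increment lies on the virgin compression line:
S_c = C_c·H/(1+e₀)·log₁₀(σ'_f/σ'_0) = 0.43×5.3/(1+0.75)×log₁₀(167.32/56.319)
    = 1.3023 × 0.47289 = 0.6158 m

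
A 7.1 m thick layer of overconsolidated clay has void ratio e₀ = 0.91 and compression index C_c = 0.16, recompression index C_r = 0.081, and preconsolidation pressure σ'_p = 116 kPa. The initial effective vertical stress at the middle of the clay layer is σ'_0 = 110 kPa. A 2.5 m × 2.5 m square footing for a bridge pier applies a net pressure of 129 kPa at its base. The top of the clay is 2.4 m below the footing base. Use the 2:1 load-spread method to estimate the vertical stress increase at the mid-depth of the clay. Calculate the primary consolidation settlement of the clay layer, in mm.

Mid-depth of clay below the footing base: z = 2.4 + 7.1/2 = 5.95 m.
Stress increase at mid-clay by the 2:1 spreading method:
Δσ = qBL/((B+z)(L+z)) = 129×2.5×2.5/((2.5+5.95)(2.5+5.95)) = 11.292 kPa
Final effective stress: σ'_f = 110 + 11.292 = 121.29 kPa.
σ'_f = 121.29 > σ'_p = 116 kPa, so the stress path crosses the preconsolidation pressure — recompression up to σ'_p, then virgin compression beyond:
S_c = H/(1+e₀)·[C_r·log₁₀(σ'_p/σ'_0) + C_c·log₁₀(σ'_f/σ'_p)]
    = 7.1/1.91 × [0.081×log₁₀(116/110) + 0.16×log₁₀(121.29/116)]
    = 3.7173 × [0.0018683 + 0.0030987] = 0.01846 m

S_c ≈ 18.5 mm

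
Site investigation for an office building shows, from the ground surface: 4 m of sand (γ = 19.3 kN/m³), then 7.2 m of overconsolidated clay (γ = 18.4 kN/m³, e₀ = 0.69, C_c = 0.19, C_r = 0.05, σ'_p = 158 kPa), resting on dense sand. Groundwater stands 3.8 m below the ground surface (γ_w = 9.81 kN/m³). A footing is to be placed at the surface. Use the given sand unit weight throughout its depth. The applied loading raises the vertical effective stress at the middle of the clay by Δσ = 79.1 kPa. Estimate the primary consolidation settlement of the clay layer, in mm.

S_c ≈ 92.7 mm

Mid-depth of clay below the ground surface: z = 4 + 7.2/2 = 7.6 m.
Total vertical stress at mid-clay: σ_v = 19.3×4 + 18.4×3.6 = 143.44 kPa.
Pore pressure: u = 9.81×(7.6 − 3.8) = 37.278 kPa.
Initial effective stress: σ'_0 = σ_v − u = 143.44 − 37.278 = 106.16 kPa.
Final effective stress: σ'_f = 106.16 + 79.1 = 185.26 kPa.
σ'_f = 185.26 > σ'_p = 158 kPa, so the stress path crosses the preconsolidation pressure — recompression up to σ'_p, then virgin compression beyond:
S_c = H/(1+e₀)·[C_r·log₁₀(σ'_p/σ'_0) + C_c·log₁₀(σ'_f/σ'_p)]
    = 7.2/1.69 × [0.05×log₁₀(158/106.16) + 0.19×log₁₀(185.26/158)]
    = 4.2604 × [0.0086348 + 0.013134] = 0.09274 m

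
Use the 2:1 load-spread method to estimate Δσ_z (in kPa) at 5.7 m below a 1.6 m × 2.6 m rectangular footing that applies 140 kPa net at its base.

Δσ_z ≈ 9.61 kPa

By the 2:1 method the load spreads at 1 horizontal : 2 vertical, so at depth z the loaded area has grown by z in each plan dimension:
Δσ = qBL/((B+z)(L+z)) = 140×1.6×2.6/((1.6+5.7)(2.6+5.7)) = 9.6121 kPa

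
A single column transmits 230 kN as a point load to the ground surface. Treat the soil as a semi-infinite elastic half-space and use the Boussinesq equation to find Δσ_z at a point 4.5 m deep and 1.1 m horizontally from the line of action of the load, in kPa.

Boussinesq vertical stress below a point load on an elastic half-space:
Δσ_z = 3P/(2πz²) · [1 + (r/z)²]^(−5/2)
r/z = 1.1/4.5 = 0.24444; [1+(r/z)²]^(−5/2) = 0.86494.
Δσ_z = 3×230/(2π×4.5²) × 0.86494 = 5.4231 × 0.86494 = 4.691 kPa

Δσ_z ≈ 4.69 kPa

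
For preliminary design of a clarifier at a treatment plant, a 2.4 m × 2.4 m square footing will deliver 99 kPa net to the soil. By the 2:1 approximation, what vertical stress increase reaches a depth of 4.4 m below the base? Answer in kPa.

Δσ_z ≈ 12.3 kPa

By the 2:1 method the load spreads at 1 horizontal : 2 vertical, so at depth z the loaded area has grown by z in each plan dimension:
Δσ = qBL/((B+z)(L+z)) = 99×2.4×2.4/((2.4+4.4)(2.4+4.4)) = 12.332 kPa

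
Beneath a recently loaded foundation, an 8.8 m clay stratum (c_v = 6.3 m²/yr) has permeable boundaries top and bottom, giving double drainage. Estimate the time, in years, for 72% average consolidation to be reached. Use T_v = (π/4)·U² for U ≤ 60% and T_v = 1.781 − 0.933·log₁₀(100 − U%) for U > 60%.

t ≈ 1.32 years

Drainage path length: H_d = H/2 = 4.4 m (double drainage).
U > 60%: T_v = 1.781 − 0.933·log₁₀(100 − 72) = 0.4308.
t = T_v·H_d²/c_v = 0.4308×4.4²/6.3 = 1.324 years.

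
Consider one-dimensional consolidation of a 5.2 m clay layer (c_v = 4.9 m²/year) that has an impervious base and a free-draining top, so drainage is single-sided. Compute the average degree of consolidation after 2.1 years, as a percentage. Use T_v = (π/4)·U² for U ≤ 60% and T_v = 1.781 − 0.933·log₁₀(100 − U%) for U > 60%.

U ≈ 68.3 %

Drainage path length: H_d = H = 5.2 m (single drainage).
T_v = c_v·t/H_d² = 4.9×2.1/5.2² = 0.38055.
T_v = 0.38055 corresponds to the U > 60% branch:
U = 1 − 10^((1.781 − T_v)/0.933)/100 = 0.683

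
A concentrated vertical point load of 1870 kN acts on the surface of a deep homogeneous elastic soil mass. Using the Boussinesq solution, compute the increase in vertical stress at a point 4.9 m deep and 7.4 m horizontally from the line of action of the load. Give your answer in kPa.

Δσ_z ≈ 1.91 kPa

Boussinesq vertical stress below a point load on an elastic half-space:
Δσ_z = 3P/(2πz²) · [1 + (r/z)²]^(−5/2)
r/z = 7.4/4.9 = 1.5102; [1+(r/z)²]^(−5/2) = 0.051295.
Δσ_z = 3×1870/(2π×4.9²) × 0.051295 = 37.187 × 0.051295 = 1.908 kPa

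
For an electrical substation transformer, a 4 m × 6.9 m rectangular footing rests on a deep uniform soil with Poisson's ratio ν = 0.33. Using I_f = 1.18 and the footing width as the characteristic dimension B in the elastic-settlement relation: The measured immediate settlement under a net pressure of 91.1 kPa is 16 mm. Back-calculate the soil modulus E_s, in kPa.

E_s ≈ 23900 kPa

S_e = q·B·(1−ν²)/E_s · I_f  ⇒  E_s = q·B·(1−ν²)·I_f / S_e.
E_s = 91.1 × 4 × 0.8911 × 1.18 / 0.016 = 23950 kPa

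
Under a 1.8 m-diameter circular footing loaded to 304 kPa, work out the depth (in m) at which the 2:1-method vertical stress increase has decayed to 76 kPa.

z ≈ 1.8 m

2:1 spreading — at depth z the loaded area has grown by z in each plan dimension:
qD²/(D+z)² = Δσ_z ⇒ z = D(√(q/Δσ_z) − 1) = 1.8×(√(304/76) − 1) = 1.8 m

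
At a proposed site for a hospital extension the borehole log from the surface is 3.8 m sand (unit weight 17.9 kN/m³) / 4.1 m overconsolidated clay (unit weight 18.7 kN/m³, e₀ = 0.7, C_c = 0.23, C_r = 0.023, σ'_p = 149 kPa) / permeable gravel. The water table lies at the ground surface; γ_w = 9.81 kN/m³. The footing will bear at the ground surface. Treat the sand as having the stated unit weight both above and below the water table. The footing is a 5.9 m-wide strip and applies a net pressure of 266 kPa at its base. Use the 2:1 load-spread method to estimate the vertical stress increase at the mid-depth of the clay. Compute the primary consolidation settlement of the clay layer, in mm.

S_c ≈ 75.7 mm

Mid-depth of clay below the ground surface: z = 3.8 + 4.1/2 = 5.85 m.
Total vertical stress at mid-clay: σ_v = 17.9×3.8 + 18.7×2.05 = 106.35 kPa.
Pore pressure: u = 9.81×(5.85 − 0) = 57.389 kPa.
Initial effective stress: σ'_0 = σ_v − u = 106.35 − 57.389 = 48.961 kPa.
Stress increase at mid-clay by the 2:1 spreading method:
Δσ = qB/(B+z) = 266×5.9/(5.9+5.85) = 133.57 kPa
Final effective stress: σ'_f = 48.961 + 133.57 = 182.53 kPa.
σ'_f = 182.53 > σ'_p = 149 kPa, so the stress path crosses the preconsolidation pressure — recompression up to σ'_p, then virgin compression beyond:
S_c = H/(1+e₀)·[C_r·log₁₀(σ'_p/σ'_0) + C_c·log₁₀(σ'_f/σ'_p)]
    = 4.1/1.7 × [0.023×log₁₀(149/48.961) + 0.23×log₁₀(182.53/149)]
    = 2.4118 × [0.011117 + 0.020274] = 0.07571 m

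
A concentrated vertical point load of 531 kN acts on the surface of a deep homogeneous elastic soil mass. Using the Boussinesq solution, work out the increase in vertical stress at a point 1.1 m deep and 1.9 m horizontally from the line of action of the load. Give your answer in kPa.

Boussinesq vertical stress below a point load on an elastic half-space:
Δσ_z = 3P/(2πz²) · [1 + (r/z)²]^(−5/2)
r/z = 1.9/1.1 = 1.7273; [1+(r/z)²]^(−5/2) = 0.031575.
Δσ_z = 3×531/(2π×1.1²) × 0.031575 = 209.53 × 0.031575 = 6.616 kPa

Δσ_z ≈ 6.62 kPa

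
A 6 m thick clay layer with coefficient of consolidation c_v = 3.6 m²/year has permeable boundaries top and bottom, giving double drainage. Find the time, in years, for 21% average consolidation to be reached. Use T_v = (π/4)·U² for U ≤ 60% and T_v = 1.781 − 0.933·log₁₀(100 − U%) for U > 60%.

t ≈ 0.0866 years

Drainage path length: H_d = H/2 = 3 m (double drainage).
U ≤ 60%: T_v = (π/4)·U² = (π/4)×0.21² = 0.034636.
t = T_v·H_d²/c_v = 0.034636×3²/3.6 = 0.08659 years.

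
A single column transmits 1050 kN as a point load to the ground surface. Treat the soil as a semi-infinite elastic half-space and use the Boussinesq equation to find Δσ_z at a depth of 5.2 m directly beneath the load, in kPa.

Δσ_z ≈ 18.5 kPa

Boussinesq vertical stress below a point load on an elastic half-space:
Δσ_z = 3P/(2πz²) · [1 + (r/z)²]^(−5/2)
r/z = 0/5.2 = 0; [1+(r/z)²]^(−5/2) = 1.
Δσ_z = 3×1050/(2π×5.2²) × 1 = 18.541 × 1 = 18.54 kPa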